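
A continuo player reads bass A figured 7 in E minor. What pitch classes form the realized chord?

A, C, E, G

The written figures 7 are shorthand for 7/5/3: the 5/3 are implied.
A third above A in this key is C.
A fifth above A in this key is E.
A seventh above A in this key is G.
Together with the bass A, this spells A minor seventh in root position.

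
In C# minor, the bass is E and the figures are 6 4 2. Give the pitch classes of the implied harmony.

E, F#, A, C#

A second above E in this key is F#.
A fourth above E in this key is A.
A sixth above E in this key is C#.
Together with the bass E, this spells F# minor seventh in third inversion.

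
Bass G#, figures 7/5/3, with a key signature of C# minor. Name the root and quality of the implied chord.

The figures 7/5/3 indicate a seventh chord in root position.
In root position the bass is the root, so the root is G#.
The chord tones are G#, B, D#, F#, giving G# minor seventh.

G# minor seventh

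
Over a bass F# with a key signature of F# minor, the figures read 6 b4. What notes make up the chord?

A fourth above F# in this key is B, lowered to Bb by the flat.
A sixth above F# in this key is D.
Together with the bass F#, this spells Bb augmented in second inversion.

F#, Bb, D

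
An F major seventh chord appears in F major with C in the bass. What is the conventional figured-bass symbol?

4/3

C is the fifth of F major seventh, so the chord is in second inversion.
A seventh chord in second inversion is figured 6/4/3, conventionally abbreviated 4/3.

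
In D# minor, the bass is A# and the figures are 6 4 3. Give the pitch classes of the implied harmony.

A third above A# in this key is C#.
A fourth above A# in this key is D#.
A sixth above A# in this key is F#.
Together with the bass A#, this spells D# minor seventh in second inversion.

A#, C#, D#, F#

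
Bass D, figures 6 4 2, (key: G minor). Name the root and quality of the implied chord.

Eb major seventh

The figures 6 4 2 indicate a seventh chord in third inversion.
In third inversion the root lies a second above the bass: a second above D in G minor is Eb.
The chord tones are D, Eb, G, Bb, giving Eb major seventh.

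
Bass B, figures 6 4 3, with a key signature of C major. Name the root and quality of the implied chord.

The figures 6 4 3 indicate a seventh chord in second inversion.
In second inversion the root lies a fourth above the bass: a fourth above B in C major is E.
The chord tones are B, D, E, G, giving E minor seventh.

E minor seventh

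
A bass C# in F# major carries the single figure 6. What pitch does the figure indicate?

A#

Counting 5 letter steps above C# lands on A; in F# major, that letter is A#.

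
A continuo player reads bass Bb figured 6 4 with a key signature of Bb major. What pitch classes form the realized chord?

Bb, Eb, G

A fourth above Bb in this key is Eb.
A sixth above Bb in this key is G.
Together with the bass Bb, this spells Eb major in second inversion.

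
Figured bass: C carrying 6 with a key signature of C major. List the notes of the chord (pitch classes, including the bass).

C, E, A

The written figures 6 are shorthand for 6/3: the 3 is implied.
A third above C in this key is E.
A sixth above C in this key is A.
Together with the bass C, this spells A minor in first inversion.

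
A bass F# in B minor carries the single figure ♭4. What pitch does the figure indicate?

Bb

Counting 3 letter steps above F# lands on B; in B minor, that letter is B.
The b4 figure lowers it a semitone, giving Bb.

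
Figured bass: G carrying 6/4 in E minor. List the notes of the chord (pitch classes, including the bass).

A fourth above G in this key is C.
A sixth above G in this key is E.
Together with the bass G, this spells C major in second inversion.

G, C, E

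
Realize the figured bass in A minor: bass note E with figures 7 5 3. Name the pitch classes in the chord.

A third above E in this key is G.
A fifth above E in this key is B.
A seventh above E in this key is D.
Together with the bass E, this spells E minor seventh in root position.

E, G, B, D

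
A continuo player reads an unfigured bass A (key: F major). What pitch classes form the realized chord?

A, C, E

An unfigured bass implies 5/3.
A third above A in this key is C.
A fifth above A in this key is E.
Together with the bass A, this spells A minor in root position.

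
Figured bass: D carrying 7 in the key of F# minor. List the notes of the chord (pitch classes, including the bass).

D, F#, A, C#

The written figures 7 are shorthand for 7/5/3: the 5/3 are implied.
A third above D in this key is F#.
A fifth above D in this key is A.
A seventh above D in this key is C#.
Together with the bass D, this spells D major seventh in root position.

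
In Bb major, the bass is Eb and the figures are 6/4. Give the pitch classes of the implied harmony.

A fourth above Eb in this key is A.
A sixth above Eb in this key is C.
Together with the bass Eb, this spells A diminished in second inversion.

Eb, A, C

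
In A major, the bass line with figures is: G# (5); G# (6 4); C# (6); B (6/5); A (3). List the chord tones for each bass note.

G# (5/3): G#, B, D.
G# (6/4): G#, C#, E.
C# (6/3): C#, E, A.
B (6/5/3): B, D, F#, G#.
A (5/3): A, C#, E.

G#, B, D | G#, C#, E | C#, E, A | B, D, F#, G# | A, C#, E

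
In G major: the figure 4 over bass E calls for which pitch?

A

Counting 3 letter steps above E lands on A; in G major, that letter is A.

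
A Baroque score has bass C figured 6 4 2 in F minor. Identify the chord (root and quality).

Db major seventh

The figures 6 4 2 indicate a seventh chord in third inversion.
In third inversion the root lies a second above the bass: a second above C in F minor is Db.
The chord tones are C, Db, F, Ab, giving Db major seventh.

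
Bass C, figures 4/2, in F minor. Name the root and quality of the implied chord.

The figures 4/2 indicate a seventh chord in third inversion.
In third inversion the root lies a second above the bass: a second above C in F minor is Db.
The chord tones are C, Db, F, Ab, giving Db major seventh.

Db major seventh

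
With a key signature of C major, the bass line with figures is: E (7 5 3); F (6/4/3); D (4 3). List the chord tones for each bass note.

E, G, B, D | F, A, B, D | D, F, G, B

E (7/5/3): E, G, B, D.
F (6/4/3): F, A, B, D.
D (6/4/3): D, F, G, B.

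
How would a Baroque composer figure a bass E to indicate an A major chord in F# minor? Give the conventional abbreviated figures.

E is the fifth of A major, so the chord is in second inversion.
A triad in second inversion is figured 6/4, conventionally abbreviated 6/4.

6/4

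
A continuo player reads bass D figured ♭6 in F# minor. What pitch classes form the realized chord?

The written figures ♭6 are shorthand for 6/3: the 3 is implied.
A third above D in this key is F#.
A sixth above D in this key is B, lowered to Bb by the flat.
Together with the bass D, this spells Bb augmented in first inversion.

D, F#, Bb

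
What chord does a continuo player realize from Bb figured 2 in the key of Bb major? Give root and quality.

C minor seventh

The figures 2 indicate a seventh chord in third inversion.
In third inversion the root lies a second above the bass: a second above Bb in Bb major is C.
The chord tones are Bb, C, Eb, G, giving C minor seventh.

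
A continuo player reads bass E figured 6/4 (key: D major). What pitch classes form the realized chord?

E, A, C#

A fourth above E in this key is A.
A sixth above E in this key is C#.
Together with the bass E, this spells A major in second inversion.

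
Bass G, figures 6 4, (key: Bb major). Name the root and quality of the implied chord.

The figures 6 4 indicate a triad in second inversion.
In second inversion the root lies a fourth above the bass: a fourth above G in Bb major is C.
The chord tones are G, C, Eb, giving C minor.

C minor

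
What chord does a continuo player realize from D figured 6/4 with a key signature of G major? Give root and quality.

The figures 6/4 indicate a triad in second inversion.
In second inversion the root lies a fourth above the bass: a fourth above D in G major is G.
The chord tones are D, G, B, giving G major.

G major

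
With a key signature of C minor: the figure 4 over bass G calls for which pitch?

Counting 3 letter steps above G lands on C; in C minor, that letter is C.

C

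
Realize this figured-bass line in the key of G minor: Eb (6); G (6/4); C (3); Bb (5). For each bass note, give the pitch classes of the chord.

Eb, G, C | G, C, Eb | C, Eb, G | Bb, D, F

Eb (6/3): Eb, G, C.
G (6/4): G, C, Eb.
C (5/3): C, Eb, G.
Bb (5/3): Bb, D, F.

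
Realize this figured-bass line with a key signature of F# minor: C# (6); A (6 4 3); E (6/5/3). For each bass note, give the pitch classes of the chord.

C#, E, A | A, C#, D, F# | E, G#, B, C#

C# (6/3): C#, E, A.
A (6/4/3): A, C#, D, F#.
E (6/5/3): E, G#, B, C#.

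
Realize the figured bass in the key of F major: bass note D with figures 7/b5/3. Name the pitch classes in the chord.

A third above D in this key is F.
A fifth above D in this key is A, lowered to Ab by the flat.
A seventh above D in this key is C.
Together with the bass D, this spells D half-diminished seventh in root position.

D, F, Ab, C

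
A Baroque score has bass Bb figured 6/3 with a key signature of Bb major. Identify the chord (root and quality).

The figures 6/3 indicate a triad in first inversion.
In first inversion the root lies a sixth above the bass: a sixth above Bb in Bb major is G.
The chord tones are Bb, D, G, giving G minor.

G minor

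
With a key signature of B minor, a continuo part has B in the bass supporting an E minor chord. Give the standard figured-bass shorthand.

6/4

B is the fifth of E minor, so the chord is in second inversion.
A triad in second inversion is figured 6/4, conventionally abbreviated 6/4.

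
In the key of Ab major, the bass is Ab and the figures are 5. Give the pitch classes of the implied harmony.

The written figures 5 are shorthand for 5/3: the 3 is implied.
A third above Ab in this key is C.
A fifth above Ab in this key is Eb.
Together with the bass Ab, this spells Ab major in root position.

Ab, C, Eb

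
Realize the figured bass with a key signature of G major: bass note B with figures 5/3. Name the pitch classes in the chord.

A third above B in this key is D.
A fifth above B in this key is F#.
Together with the bass B, this spells B minor in root position.

B, D, F#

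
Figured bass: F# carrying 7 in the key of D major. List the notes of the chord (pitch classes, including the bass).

The written figures 7 are shorthand for 7/5/3: the 5/3 are implied.
A third above F# in this key is A.
A fifth above F# in this key is C#.
A seventh above F# in this key is E.
Together with the bass F#, this spells F# minor seventh in root position.

F#, A, C#, E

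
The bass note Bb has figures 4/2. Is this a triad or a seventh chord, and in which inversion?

4/2 is shorthand for 6/4/2.
Intervals of 6/4/2 above the bass form a seventh chord; the bass is the seventh, so this is third inversion.

seventh chord, third inversion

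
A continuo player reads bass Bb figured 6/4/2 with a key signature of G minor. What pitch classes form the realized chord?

A second above Bb in this key is C.
A fourth above Bb in this key is Eb.
A sixth above Bb in this key is G.
Together with the bass Bb, this spells C minor seventh in third inversion.

Bb, C, Eb, G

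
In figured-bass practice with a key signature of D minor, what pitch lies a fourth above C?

F

Counting 3 letter steps above C lands on F; in D minor, that letter is F.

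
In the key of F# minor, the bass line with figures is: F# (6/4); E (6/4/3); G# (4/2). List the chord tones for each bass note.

F# (6/4): F#, B, D.
E (6/4/3): E, G#, A, C#.
G# (6/4/2): G#, A, C#, E.

F#, B, D | E, G#, A, C# | G#, A, C#, E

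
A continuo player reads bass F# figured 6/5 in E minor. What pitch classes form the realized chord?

F#, A, C, D

The written figures 6/5 are shorthand for 6/5/3: the 3 is implied.
A third above F# in this key is A.
A fifth above F# in this key is C.
A sixth above F# in this key is D.
Together with the bass F#, this spells D dominant seventh in first inversion.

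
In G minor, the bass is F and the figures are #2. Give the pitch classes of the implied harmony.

F, G#, Bb, D

The written figures #2 are shorthand for 6/4/2: the 6/4 are implied.
A second above F in this key is G, raised to G# by the sharp.
A fourth above F in this key is Bb.
A sixth above F in this key is D.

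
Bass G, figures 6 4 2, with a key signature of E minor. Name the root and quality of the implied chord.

A minor seventh

The figures 6 4 2 indicate a seventh chord in third inversion.
In third inversion the root lies a second above the bass: a second above G in E minor is A.
The chord tones are G, A, C, E, giving A minor seventh.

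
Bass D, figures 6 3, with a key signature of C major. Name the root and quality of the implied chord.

The figures 6 3 indicate a triad in first inversion.
In first inversion the root lies a sixth above the bass: a sixth above D in C major is B.
The chord tones are D, F, B, giving B diminished.

B diminished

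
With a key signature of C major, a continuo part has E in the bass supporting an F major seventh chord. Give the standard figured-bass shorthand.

E is the seventh of F major seventh, so the chord is in third inversion.
A seventh chord in third inversion is figured 6/4/2, conventionally abbreviated 4/2.

4/2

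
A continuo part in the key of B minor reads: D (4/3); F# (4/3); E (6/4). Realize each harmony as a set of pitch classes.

D (6/4/3): D, F#, G, B.
F# (6/4/3): F#, A, B, D.
E (6/4): E, A, C#.

D, F#, G, B | F#, A, B, D | E, A, C#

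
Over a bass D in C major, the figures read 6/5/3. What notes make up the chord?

A third above D in this key is F.
A fifth above D in this key is A.
A sixth above D in this key is B.
Together with the bass D, this spells B half-diminished seventh in first inversion.

D, F, A, B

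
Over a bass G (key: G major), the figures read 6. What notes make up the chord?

The written figures 6 are shorthand for 6/3: the 3 is implied.
A third above G in this key is B.
A sixth above G in this key is E.
Together with the bass G, this spells E minor in first inversion.

G, B, E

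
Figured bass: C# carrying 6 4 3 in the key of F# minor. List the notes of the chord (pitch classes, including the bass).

C#, E, F#, A

A third above C# in this key is E.
A fourth above C# in this key is F#.
A sixth above C# in this key is A.
Together with the bass C#, this spells F# minor seventh in second inversion.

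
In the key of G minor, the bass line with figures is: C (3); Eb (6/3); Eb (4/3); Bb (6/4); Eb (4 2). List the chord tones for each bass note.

C, Eb, G | Eb, G, C | Eb, G, A, C | Bb, Eb, G | Eb, F, A, C

C (5/3): C, Eb, G.
Eb (6/3): Eb, G, C.
Eb (6/4/3): Eb, G, A, C.
Bb (6/4): Bb, Eb, G.
Eb (6/4/2): Eb, F, A, C.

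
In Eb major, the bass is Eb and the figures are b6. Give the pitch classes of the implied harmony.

The written figures b6 are shorthand for 6/3: the 3 is implied.
A third above Eb in this key is G.
A sixth above Eb in this key is C, lowered to Cb by the flat.
Together with the bass Eb, this spells Cb augmented in first inversion.

Eb, G, Cb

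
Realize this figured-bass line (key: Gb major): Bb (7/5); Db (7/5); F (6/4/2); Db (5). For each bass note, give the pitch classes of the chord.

Bb (7/5/3): Bb, Db, F, Ab.
Db (7/5/3): Db, F, Ab, Cb.
F (6/4/2): F, Gb, Bb, Db.
Db (5/3): Db, F, Ab.

Bb, Db, F, Ab | Db, F, Ab, Cb | F, Gb, Bb, Db | Db, F, Ab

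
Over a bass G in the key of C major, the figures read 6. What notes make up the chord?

The written figures 6 are shorthand for 6/3: the 3 is implied.
A third above G in this key is B.
A sixth above G in this key is E.
Together with the bass G, this spells E minor in first inversion.

G, B, E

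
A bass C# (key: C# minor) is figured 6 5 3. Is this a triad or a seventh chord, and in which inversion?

seventh chord, first inversion

Intervals of 6/5/3 above the bass form a seventh chord; the bass is the third, so this is first inversion.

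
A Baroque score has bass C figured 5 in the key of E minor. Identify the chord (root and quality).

C major

The figures 5 indicate a triad in root position.
In root position the bass is the root, so the root is C.
The chord tones are C, E, G, giving C major.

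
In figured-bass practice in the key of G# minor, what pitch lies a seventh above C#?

Counting 6 letter steps above C# lands on B; in G# minor, that letter is B.

B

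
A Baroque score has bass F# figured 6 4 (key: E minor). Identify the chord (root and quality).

The figures 6 4 indicate a triad in second inversion.
In second inversion the root lies a fourth above the bass: a fourth above F# in E minor is B.
The chord tones are F#, B, D, giving B minor.

B minor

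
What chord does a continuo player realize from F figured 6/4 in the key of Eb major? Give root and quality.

The figures 6/4 indicate a triad in second inversion.
In second inversion the root lies a fourth above the bass: a fourth above F in Eb major is Bb.
The chord tones are F, Bb, D, giving Bb major.

Bb major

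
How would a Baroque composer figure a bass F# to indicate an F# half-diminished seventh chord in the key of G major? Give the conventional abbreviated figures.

7

F# is the root of F# half-diminished seventh, so the chord is in root position.
A seventh chord in root position is figured 7/5/3, conventionally abbreviated 7.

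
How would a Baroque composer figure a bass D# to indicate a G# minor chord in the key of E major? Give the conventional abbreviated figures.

6/4

D# is the fifth of G# minor, so the chord is in second inversion.
A triad in second inversion is figured 6/4, conventionally abbreviated 6/4.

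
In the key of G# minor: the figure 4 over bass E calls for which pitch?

A#

Counting 3 letter steps above E lands on A; in G# minor, that letter is A#.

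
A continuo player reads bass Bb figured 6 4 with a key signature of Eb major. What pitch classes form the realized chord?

Bb, Eb, G

A fourth above Bb in this key is Eb.
A sixth above Bb in this key is G.
Together with the bass Bb, this spells Eb major in second inversion.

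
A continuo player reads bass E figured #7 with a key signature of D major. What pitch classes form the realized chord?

The written figures #7 are shorthand for 7/5/3: the 5/3 are implied.
A third above E in this key is G.
A fifth above E in this key is B.
A seventh above E in this key is D, raised to D# by the sharp.
Together with the bass E, this spells E minor-major seventh in root position.

E, G, B, D#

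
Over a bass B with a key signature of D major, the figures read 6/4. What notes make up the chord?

B, E, G

A fourth above B in this key is E.
A sixth above B in this key is G.
Together with the bass B, this spells E minor in second inversion.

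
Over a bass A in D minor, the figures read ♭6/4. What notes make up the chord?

A, D, Fb

A fourth above A in this key is D.
A sixth above A in this key is F, lowered to Fb by the flat.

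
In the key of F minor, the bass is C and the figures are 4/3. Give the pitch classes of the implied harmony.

C, Eb, F, Ab

The written figures 4/3 are shorthand for 6/4/3: the 6 is implied.
A third above C in this key is Eb.
A fourth above C in this key is F.
A sixth above C in this key is Ab.
Together with the bass C, this spells F minor seventh in second inversion.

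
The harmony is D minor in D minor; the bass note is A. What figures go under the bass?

6/4

A is the fifth of D minor, so the chord is in second inversion.
A triad in second inversion is figured 6/4, conventionally abbreviated 6/4.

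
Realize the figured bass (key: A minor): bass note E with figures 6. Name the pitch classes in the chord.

E, G, C

The written figures 6 are shorthand for 6/3: the 3 is implied.
A third above E in this key is G.
A sixth above E in this key is C.
Together with the bass E, this spells C major in first inversion.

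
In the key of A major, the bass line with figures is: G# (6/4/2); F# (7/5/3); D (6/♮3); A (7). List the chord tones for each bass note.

G# (6/4/2): G#, A, C#, E.
F# (7/5/3): F#, A, C#, E.
D (6/♮3): D, F, B.
A (7/5/3): A, C#, E, G#.

G#, A, C#, E | F#, A, C#, E | D, F, B | A, C#, E, G#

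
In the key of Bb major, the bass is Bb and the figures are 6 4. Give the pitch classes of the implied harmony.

Bb, Eb, G

A fourth above Bb in this key is Eb.
A sixth above Bb in this key is G.
Together with the bass Bb, this spells Eb major in second inversion.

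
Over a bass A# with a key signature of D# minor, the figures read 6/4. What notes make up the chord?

A fourth above A# in this key is D#.
A sixth above A# in this key is F#.
Together with the bass A#, this spells D# minor in second inversion.

A#, D#, F#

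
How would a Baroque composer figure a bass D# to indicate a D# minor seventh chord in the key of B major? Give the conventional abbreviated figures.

D# is the root of D# minor seventh, so the chord is in root position.
A seventh chord in root position is figured 7/5/3, conventionally abbreviated 7.

7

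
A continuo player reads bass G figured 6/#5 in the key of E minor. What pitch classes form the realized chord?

G, B, D#, E

The written figures 6/#5 are shorthand for 6/5/3: the 3 is implied.
A third above G in this key is B.
A fifth above G in this key is D, raised to D# by the sharp.
A sixth above G in this key is E.
Together with the bass G, this spells E minor-major seventh in first inversion.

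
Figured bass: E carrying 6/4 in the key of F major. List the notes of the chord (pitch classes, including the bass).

A fourth above E in this key is A.
A sixth above E in this key is C.
Together with the bass E, this spells A minor in second inversion.

E, A, C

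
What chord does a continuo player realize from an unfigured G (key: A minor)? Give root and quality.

G major

An unfigured bass indicates a triad in root position.
In root position the bass is the root, so the root is G.
The chord tones are G, B, D, giving G major.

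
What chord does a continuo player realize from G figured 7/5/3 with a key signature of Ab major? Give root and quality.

The figures 7/5/3 indicate a seventh chord in root position.
In root position the bass is the root, so the root is G.
The chord tones are G, Bb, Db, F, giving G half-diminished seventh.

G half-diminished seventh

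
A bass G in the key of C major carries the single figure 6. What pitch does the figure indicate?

E

Counting 5 letter steps above G lands on E; in C major, that letter is E.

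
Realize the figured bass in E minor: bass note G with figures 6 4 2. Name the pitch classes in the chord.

A second above G in this key is A.
A fourth above G in this key is C.
A sixth above G in this key is E.
Together with the bass G, this spells A minor seventh in third inversion.

G, A, C, E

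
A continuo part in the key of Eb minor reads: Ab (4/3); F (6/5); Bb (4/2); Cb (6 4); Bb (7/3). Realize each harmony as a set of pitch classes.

Ab, Cb, Db, F | F, Ab, Cb, Db | Bb, Cb, Eb, Gb | Cb, F, Ab | Bb, Db, F, Ab

Ab (6/4/3): Ab, Cb, Db, F.
F (6/5/3): F, Ab, Cb, Db.
Bb (6/4/2): Bb, Cb, Eb, Gb.
Cb (6/4): Cb, F, Ab.
Bb (7/5/3): Bb, Db, F, Ab.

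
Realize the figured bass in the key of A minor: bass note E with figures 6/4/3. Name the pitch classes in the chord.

A third above E in this key is G.
A fourth above E in this key is A.
A sixth above E in this key is C.
Together with the bass E, this spells A minor seventh in second inversion.

E, G, A, C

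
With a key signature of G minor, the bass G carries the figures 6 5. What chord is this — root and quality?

The figures 6 5 indicate a seventh chord in first inversion.
In first inversion the root lies a sixth above the bass: a sixth above G in G minor is Eb.
The chord tones are G, Bb, D, Eb, giving Eb major seventh.

Eb major seventh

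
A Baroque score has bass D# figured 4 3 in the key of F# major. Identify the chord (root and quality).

The figures 4 3 indicate a seventh chord in second inversion.
In second inversion the root lies a fourth above the bass: a fourth above D# in F# major is G#.
The chord tones are D#, F#, G#, B, giving G# minor seventh.

G# minor seventh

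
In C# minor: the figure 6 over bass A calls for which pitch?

Counting 5 letter steps above A lands on F; in C# minor, that letter is F#.

F#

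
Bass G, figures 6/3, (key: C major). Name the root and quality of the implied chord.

E minor

The figures 6/3 indicate a triad in first inversion.
In first inversion the root lies a sixth above the bass: a sixth above G in C major is E.
The chord tones are G, B, E, giving E minor.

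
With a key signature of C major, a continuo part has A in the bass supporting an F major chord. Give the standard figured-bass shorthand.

6

A is the third of F major, so the chord is in first inversion.
A triad in first inversion is figured 6/3, conventionally abbreviated 6.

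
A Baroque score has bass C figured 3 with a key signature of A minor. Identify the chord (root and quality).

C major

The figures 3 indicate a triad in root position.
In root position the bass is the root, so the root is C.
The chord tones are C, E, G, giving C major.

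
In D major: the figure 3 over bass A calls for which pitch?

C#

Counting 2 letter steps above A lands on C; in D major, that letter is C#.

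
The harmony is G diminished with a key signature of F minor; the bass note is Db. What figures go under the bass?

6/4

Db is the fifth of G diminished, so the chord is in second inversion.
A triad in second inversion is figured 6/4, conventionally abbreviated 6/4.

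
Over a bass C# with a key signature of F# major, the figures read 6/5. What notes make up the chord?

C#, E#, G#, A#

The written figures 6/5 are shorthand for 6/5/3: the 3 is implied.
A third above C# in this key is E#.
A fifth above C# in this key is G#.
A sixth above C# in this key is A#.
Together with the bass C#, this spells A# minor seventh in first inversion.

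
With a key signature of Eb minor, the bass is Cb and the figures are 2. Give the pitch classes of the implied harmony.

The written figures 2 are shorthand for 6/4/2: the 6/4 are implied.
A second above Cb in this key is Db.
A fourth above Cb in this key is F.
A sixth above Cb in this key is Ab.
Together with the bass Cb, this spells Db dominant seventh in third inversion.

Cb, Db, F, Ab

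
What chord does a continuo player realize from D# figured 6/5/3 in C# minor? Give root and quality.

The figures 6/5/3 indicate a seventh chord in first inversion.
In first inversion the root lies a sixth above the bass: a sixth above D# in C# minor is B.
The chord tones are D#, F#, A, B, giving B dominant seventh.

B dominant seventh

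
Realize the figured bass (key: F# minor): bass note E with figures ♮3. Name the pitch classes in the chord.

The written figures ♮3 are shorthand for 5/3: the 5 is implied.
A third above E in this key is G#, made natural (G) by the ♮ figure.
A fifth above E in this key is B.
Together with the bass E, this spells E minor in root position.

E, G, B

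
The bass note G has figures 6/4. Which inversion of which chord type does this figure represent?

triad, second inversion

Intervals of 6/4 above the bass form a triad; the bass is the fifth, so this is second inversion.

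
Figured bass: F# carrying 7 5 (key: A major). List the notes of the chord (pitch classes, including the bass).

F#, A, C#, E

The written figures 7 5 are shorthand for 7/5/3: the 3 is implied.
A third above F# in this key is A.
A fifth above F# in this key is C#.
A seventh above F# in this key is E.
Together with the bass F#, this spells F# minor seventh in root position.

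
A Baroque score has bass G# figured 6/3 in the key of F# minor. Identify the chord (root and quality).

The figures 6/3 indicate a triad in first inversion.
In first inversion the root lies a sixth above the bass: a sixth above G# in F# minor is E.
The chord tones are G#, B, E, giving E major.

E major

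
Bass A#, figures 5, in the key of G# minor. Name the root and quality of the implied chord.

The figures 5 indicate a triad in root position.
In root position the bass is the root, so the root is A#.
The chord tones are A#, C#, E, giving A# diminished.

A# diminished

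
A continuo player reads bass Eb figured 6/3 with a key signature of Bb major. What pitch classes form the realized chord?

A third above Eb in this key is G.
A sixth above Eb in this key is C.
Together with the bass Eb, this spells C minor in first inversion.

Eb, G, C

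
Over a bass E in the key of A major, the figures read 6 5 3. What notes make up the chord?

E, G#, B, C#

A third above E in this key is G#.
A fifth above E in this key is B.
A sixth above E in this key is C#.
Together with the bass E, this spells C# minor seventh in first inversion.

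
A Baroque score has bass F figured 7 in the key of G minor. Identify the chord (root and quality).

The figures 7 indicate a seventh chord in root position.
In root position the bass is the root, so the root is F.
The chord tones are F, A, C, Eb, giving F dominant seventh.

F dominant seventh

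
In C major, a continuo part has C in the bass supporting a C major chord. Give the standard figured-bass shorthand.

C is the root of C major, so the chord is in root position.
A triad in root position is figured 5/3, conventionally abbreviated (no figures — root-position triad).

no figures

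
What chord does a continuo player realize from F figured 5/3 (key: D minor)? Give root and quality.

F major

The figures 5/3 indicate a triad in root position.
In root position the bass is the root, so the root is F.
The chord tones are F, A, C, giving F major.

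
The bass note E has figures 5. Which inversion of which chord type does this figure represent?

5 is shorthand for 5/3.
Intervals of 5/3 above the bass form a triad; the bass is the root, so this is root position.

triad, root position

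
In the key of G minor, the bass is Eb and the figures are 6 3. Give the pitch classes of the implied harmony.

Eb, G, C

A third above Eb in this key is G.
A sixth above Eb in this key is C.
Together with the bass Eb, this spells C minor in first inversion.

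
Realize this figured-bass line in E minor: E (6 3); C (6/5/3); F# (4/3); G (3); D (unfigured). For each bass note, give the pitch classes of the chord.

E (6/3): E, G, C.
C (6/5/3): C, E, G, A.
F# (6/4/3): F#, A, B, D.
G (5/3): G, B, D.
D (5/3): D, F#, A.

E, G, C | C, E, G, A | F#, A, B, D | G, B, D | D, F#, A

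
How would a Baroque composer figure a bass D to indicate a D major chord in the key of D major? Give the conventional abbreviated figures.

no figures

D is the root of D major, so the chord is in root position.
A triad in root position is figured 5/3, conventionally abbreviated (no figures — root-position triad).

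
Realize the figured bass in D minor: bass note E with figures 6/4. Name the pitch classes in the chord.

E, A, C

A fourth above E in this key is A.
A sixth above E in this key is C.
Together with the bass E, this spells A minor in second inversion.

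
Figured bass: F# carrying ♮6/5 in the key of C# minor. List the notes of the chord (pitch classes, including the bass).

F#, A, C#, D

The written figures ♮6/5 are shorthand for 6/5/3: the 3 is implied.
A third above F# in this key is A.
A fifth above F# in this key is C#.
A sixth above F# in this key is D#, made natural (D) by the ♮ figure.
Together with the bass F#, this spells D major seventh in first inversion.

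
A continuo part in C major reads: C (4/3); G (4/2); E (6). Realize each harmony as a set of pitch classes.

C (6/4/3): C, E, F, A.
G (6/4/2): G, A, C, E.
E (6/3): E, G, C.

C, E, F, A | G, A, C, E | E, G, C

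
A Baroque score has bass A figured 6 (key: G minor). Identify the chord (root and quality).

The figures 6 indicate a triad in first inversion.
In first inversion the root lies a sixth above the bass: a sixth above A in G minor is F.
The chord tones are A, C, F, giving F major.

F major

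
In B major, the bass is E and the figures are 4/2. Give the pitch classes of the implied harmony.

The written figures 4/2 are shorthand for 6/4/2: the 6 is implied.
A second above E in this key is F#.
A fourth above E in this key is A#.
A sixth above E in this key is C#.
Together with the bass E, this spells F# dominant seventh in third inversion.

E, F#, A#, C#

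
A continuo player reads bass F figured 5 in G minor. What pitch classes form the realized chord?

The written figures 5 are shorthand for 5/3: the 3 is implied.
A third above F in this key is A.
A fifth above F in this key is C.
Together with the bass F, this spells F major in root position.

F, A, C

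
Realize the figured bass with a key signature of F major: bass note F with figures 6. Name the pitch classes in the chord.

F, A, D

The written figures 6 are shorthand for 6/3: the 3 is implied.
A third above F in this key is A.
A sixth above F in this key is D.
Together with the bass F, this spells D minor in first inversion.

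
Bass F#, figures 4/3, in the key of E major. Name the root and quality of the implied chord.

B dominant seventh

The figures 4/3 indicate a seventh chord in second inversion.
In second inversion the root lies a fourth above the bass: a fourth above F# in E major is B.
The chord tones are F#, A, B, D#, giving B dominant seventh.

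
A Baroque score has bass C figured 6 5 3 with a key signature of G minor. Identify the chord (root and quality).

A half-diminished seventh

The figures 6 5 3 indicate a seventh chord in first inversion.
In first inversion the root lies a sixth above the bass: a sixth above C in G minor is A.
The chord tones are C, Eb, G, A, giving A half-diminished seventh.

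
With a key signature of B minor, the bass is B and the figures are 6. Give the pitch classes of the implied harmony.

The written figures 6 are shorthand for 6/3: the 3 is implied.
A third above B in this key is D.
A sixth above B in this key is G.
Together with the bass B, this spells G major in first inversion.

B, D, G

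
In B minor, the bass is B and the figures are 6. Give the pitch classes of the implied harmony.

The written figures 6 are shorthand for 6/3: the 3 is implied.
A third above B in this key is D.
A sixth above B in this key is G.
Together with the bass B, this spells G major in first inversion.

B, D, G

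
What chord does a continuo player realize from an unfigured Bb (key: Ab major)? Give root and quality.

An unfigured bass indicates a triad in root position.
In root position the bass is the root, so the root is Bb.
The chord tones are Bb, Db, F, giving Bb minor.

Bb minor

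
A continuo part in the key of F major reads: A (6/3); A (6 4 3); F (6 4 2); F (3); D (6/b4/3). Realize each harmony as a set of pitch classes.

A (6/3): A, C, F.
A (6/4/3): A, C, D, F.
F (6/4/2): F, G, Bb, D.
F (5/3): F, A, C.
D (6/b4/3): D, F, Gb, Bb.

A, C, F | A, C, D, F | F, G, Bb, D | F, A, C | D, F, Gb, Bb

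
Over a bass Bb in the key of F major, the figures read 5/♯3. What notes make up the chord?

Bb, D#, F

A third above Bb in this key is D, raised to D# by the sharp.
A fifth above Bb in this key is F.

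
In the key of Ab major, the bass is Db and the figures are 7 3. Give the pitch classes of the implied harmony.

Db, F, Ab, C

The written figures 7 3 are shorthand for 7/5/3: the 5 is implied.
A third above Db in this key is F.
A fifth above Db in this key is Ab.
A seventh above Db in this key is C.
Together with the bass Db, this spells Db major seventh in root position.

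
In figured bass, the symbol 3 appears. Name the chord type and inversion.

triad, root position

3 is shorthand for 5/3.
Intervals of 5/3 above the bass form a triad; the bass is the root, so this is root position.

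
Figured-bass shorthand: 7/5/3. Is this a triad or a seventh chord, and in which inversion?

Intervals of 7/5/3 above the bass form a seventh chord; the bass is the root, so this is root position.

seventh chord, root position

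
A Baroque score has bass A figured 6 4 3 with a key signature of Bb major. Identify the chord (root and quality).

The figures 6 4 3 indicate a seventh chord in second inversion.
In second inversion the root lies a fourth above the bass: a fourth above A in Bb major is D.
The chord tones are A, C, D, F, giving D minor seventh.

D minor seventh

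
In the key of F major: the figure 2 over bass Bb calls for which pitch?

C

Counting 1 letter step above Bb lands on C; in F major, that letter is C.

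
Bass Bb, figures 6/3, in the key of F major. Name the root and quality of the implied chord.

G minor

The figures 6/3 indicate a triad in first inversion.
In first inversion the root lies a sixth above the bass: a sixth above Bb in F major is G.
The chord tones are Bb, D, G, giving G minor.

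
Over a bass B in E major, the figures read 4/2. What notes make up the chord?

B, C#, E, G#

The written figures 4/2 are shorthand for 6/4/2: the 6 is implied.
A second above B in this key is C#.
A fourth above B in this key is E.
A sixth above B in this key is G#.
Together with the bass B, this spells C# minor seventh in third inversion.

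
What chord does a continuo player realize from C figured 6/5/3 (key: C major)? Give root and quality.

A minor seventh

The figures 6/5/3 indicate a seventh chord in first inversion.
In first inversion the root lies a sixth above the bass: a sixth above C in C major is A.
The chord tones are C, E, G, A, giving A minor seventh.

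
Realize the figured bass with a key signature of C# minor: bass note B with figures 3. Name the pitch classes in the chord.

B, D#, F#

The written figures 3 are shorthand for 5/3: the 5 is implied.
A third above B in this key is D#.
A fifth above B in this key is F#.
Together with the bass B, this spells B major in root position.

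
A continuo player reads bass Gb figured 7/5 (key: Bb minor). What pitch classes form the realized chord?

The written figures 7/5 are shorthand for 7/5/3: the 3 is implied.
A third above Gb in this key is Bb.
A fifth above Gb in this key is Db.
A seventh above Gb in this key is F.
Together with the bass Gb, this spells Gb major seventh in root position.

Gb, Bb, Db, F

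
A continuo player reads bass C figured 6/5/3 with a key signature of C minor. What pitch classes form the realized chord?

C, Eb, G, Ab

A third above C in this key is Eb.
A fifth above C in this key is G.
A sixth above C in this key is Ab.
Together with the bass C, this spells Ab major seventh in first inversion.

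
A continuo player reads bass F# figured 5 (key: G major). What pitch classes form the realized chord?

The written figures 5 are shorthand for 5/3: the 3 is implied.
A third above F# in this key is A.
A fifth above F# in this key is C.
Together with the bass F#, this spells F# diminished in root position.

F#, A, C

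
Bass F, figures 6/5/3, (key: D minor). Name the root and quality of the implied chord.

The figures 6/5/3 indicate a seventh chord in first inversion.
In first inversion the root lies a sixth above the bass: a sixth above F in D minor is D.
The chord tones are F, A, C, D, giving D minor seventh.

D minor seventh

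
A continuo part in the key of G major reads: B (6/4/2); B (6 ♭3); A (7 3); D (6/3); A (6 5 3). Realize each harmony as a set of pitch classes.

B (6/4/2): B, C, E, G.
B (6/b3): B, Db, G.
A (7/5/3): A, C, E, G.
D (6/3): D, F#, B.
A (6/5/3): A, C, E, F#.

B, C, E, G | B, Db, G | A, C, E, G | D, F#, B | A, C, E, F#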